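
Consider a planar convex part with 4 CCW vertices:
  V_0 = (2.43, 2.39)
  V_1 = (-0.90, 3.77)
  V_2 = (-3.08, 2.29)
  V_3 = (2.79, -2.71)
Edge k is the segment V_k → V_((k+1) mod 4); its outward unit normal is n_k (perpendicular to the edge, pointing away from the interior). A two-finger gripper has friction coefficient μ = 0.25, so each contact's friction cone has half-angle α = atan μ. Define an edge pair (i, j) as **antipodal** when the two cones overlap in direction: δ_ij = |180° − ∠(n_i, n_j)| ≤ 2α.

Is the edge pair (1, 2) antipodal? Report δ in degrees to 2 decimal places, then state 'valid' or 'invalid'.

α = atan 0.25 = 14.04°;  2α = 28.07°
edge 1: e_1 = (-2.18, -1.48);  n_1 = (-0.5617, +0.8273)
edge 2: e_2 = (+5.87, -5.00);  n_2 = (-0.6484, -0.7613)
∠(n_1, n_2) = 105.40°
δ = |180° − 105.40°| = 74.60°
74.60° > 2α = 28.07°  →  invalid

δ = 74.60°, invalid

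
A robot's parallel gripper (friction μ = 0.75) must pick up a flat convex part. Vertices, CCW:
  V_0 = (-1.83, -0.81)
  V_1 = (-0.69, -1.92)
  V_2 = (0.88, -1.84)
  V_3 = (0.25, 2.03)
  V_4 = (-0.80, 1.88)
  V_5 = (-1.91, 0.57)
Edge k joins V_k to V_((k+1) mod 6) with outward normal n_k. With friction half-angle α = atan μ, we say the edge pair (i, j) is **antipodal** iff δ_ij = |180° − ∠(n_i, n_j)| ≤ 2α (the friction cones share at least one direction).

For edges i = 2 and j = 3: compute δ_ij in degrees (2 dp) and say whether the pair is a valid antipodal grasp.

α = atan 0.75 = 36.87°;  2α = 73.74°
edge 2: e_2 = (-0.63, +3.87);  n_2 = (+0.9870, +0.1607)
edge 3: e_3 = (-1.05, -0.15);  n_3 = (-0.1414, +0.9899)
∠(n_2, n_3) = 88.88°
δ = |180° − 88.88°| = 91.12°
91.12° > 2α = 73.74°  →  invalid

δ = 91.12°, invalid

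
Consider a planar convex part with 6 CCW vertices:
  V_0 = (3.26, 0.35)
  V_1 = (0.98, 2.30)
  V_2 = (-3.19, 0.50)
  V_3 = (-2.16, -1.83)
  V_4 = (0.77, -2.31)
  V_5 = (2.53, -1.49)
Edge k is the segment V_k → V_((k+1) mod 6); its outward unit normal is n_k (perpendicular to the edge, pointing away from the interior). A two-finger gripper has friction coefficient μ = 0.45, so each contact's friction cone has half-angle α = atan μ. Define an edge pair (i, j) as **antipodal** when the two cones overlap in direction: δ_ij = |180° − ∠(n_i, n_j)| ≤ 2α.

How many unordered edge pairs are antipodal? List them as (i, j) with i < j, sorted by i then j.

α = atan 0.45 = 24.23°;  2α = 48.46°
n_0 = (+0.6500, +0.7600)
n_1 = (-0.3963, +0.9181)
n_2 = (-0.9146, -0.4043)
n_3 = (-0.1617, -0.9868)
n_4 = (+0.4223, -0.9064)
n_5 = (+0.9295, -0.3688)
  (0,1): δ = 116.11°  ·
  (0,2): δ = 25.61°  ✓
  (0,3): δ = 31.24°  ✓
  (0,4): δ = 65.52°  ·
  (0,5): δ = 108.90°  ·
  (1,2): δ = 89.50°  ·
  (1,3): δ = 32.65°  ✓
  (1,4): δ = 1.63°  ✓
  (1,5): δ = 45.01°  ✓
  (2,3): δ = 123.15°  ·
  (2,4): δ = 88.87°  ·
  (2,5): δ = 45.49°  ✓
  (3,4): δ = 145.72°  ·
  (3,5): δ = 102.34°  ·
  (4,5): δ = 136.62°  ·
antipodal pairs: 6

count = 6; pairs: (0,2), (0,3), (1,3), (1,4), (1,5), (2,5)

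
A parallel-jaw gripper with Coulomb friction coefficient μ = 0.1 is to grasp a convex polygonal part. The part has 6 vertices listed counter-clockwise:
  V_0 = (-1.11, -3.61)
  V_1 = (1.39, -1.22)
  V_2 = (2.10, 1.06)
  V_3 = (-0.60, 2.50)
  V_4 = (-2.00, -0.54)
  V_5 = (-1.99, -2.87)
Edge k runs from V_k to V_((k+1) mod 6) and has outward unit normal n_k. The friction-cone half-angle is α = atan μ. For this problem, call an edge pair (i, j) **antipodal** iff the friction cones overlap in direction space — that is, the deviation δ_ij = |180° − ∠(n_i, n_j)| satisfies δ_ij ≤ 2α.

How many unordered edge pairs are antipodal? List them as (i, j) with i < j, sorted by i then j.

count = 1; pairs: (1,3)

α = atan 0.1 = 5.71°;  2α = 11.42°
n_0 = (+0.6910, -0.7228)
n_1 = (+0.9548, -0.2973)
n_2 = (+0.4706, +0.8824)
n_3 = (-0.9083, +0.4183)
n_4 = (-1.0000, -0.0043)
n_5 = (-0.6436, -0.7654)
  (0,1): δ = 151.01°  ·
  (0,2): δ = 71.78°  ·
  (0,3): δ = 21.56°  ·
  (0,4): δ = 46.53°  ·
  (0,5): δ = 96.23°  ·
  (1,2): δ = 100.78°  ·
  (1,3): δ = 7.43°  ✓
  (1,4): δ = 17.54°  ·
  (1,5): δ = 67.24°  ·
  (2,3): δ = 86.65°  ·
  (2,4): δ = 61.68°  ·
  (2,5): δ = 11.99°  ·
  (3,4): δ = 155.03°  ·
  (3,5): δ = 105.33°  ·
  (4,5): δ = 130.31°  ·
antipodal pairs: 1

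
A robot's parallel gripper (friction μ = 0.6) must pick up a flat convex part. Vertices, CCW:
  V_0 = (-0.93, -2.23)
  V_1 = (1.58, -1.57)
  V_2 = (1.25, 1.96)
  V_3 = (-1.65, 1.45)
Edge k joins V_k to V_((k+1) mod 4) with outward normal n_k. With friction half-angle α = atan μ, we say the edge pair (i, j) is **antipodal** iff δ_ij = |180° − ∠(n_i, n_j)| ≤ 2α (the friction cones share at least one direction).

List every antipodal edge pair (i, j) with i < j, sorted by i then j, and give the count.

count = 2; pairs: (0,2), (1,3)

α = atan 0.6 = 30.96°;  2α = 61.93°
n_0 = (+0.2543, -0.9671)
n_1 = (+0.9957, +0.0931)
n_2 = (-0.1732, +0.9849)
n_3 = (-0.9814, -0.1920)
  (0,1): δ = 99.39°  ·
  (0,2): δ = 4.76°  ✓
  (0,3): δ = 86.34°  ·
  (1,2): δ = 85.37°  ·
  (1,3): δ = 5.73°  ✓
  (2,3): δ = 88.90°  ·
antipodal pairs: 2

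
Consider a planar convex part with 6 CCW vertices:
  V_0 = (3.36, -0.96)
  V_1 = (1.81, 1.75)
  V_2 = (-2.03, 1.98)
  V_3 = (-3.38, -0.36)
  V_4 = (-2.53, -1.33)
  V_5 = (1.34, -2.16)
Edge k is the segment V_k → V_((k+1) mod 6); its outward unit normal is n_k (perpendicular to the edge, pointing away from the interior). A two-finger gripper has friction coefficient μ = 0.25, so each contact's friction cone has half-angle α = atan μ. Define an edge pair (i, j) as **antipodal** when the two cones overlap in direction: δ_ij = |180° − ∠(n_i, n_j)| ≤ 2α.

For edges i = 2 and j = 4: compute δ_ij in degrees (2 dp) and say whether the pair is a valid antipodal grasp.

δ = 72.12°, invalid

α = atan 0.25 = 14.04°;  2α = 28.07°
edge 2: e_2 = (-1.35, -2.34);  n_2 = (-0.8662, +0.4997)
edge 4: e_4 = (+3.87, -0.83);  n_4 = (-0.2097, -0.9778)
∠(n_2, n_4) = 107.88°
δ = |180° − 107.88°| = 72.12°
72.12° > 2α = 28.07°  →  invalid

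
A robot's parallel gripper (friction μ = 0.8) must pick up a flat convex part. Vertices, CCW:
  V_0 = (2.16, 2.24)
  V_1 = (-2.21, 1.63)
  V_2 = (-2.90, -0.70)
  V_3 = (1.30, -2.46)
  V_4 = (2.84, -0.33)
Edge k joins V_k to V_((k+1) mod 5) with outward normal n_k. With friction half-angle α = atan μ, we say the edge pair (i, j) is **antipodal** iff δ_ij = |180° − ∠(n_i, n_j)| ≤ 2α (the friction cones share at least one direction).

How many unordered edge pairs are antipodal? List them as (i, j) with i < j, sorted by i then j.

count = 5; pairs: (0,2), (0,3), (1,3), (1,4), (2,4)

α = atan 0.8 = 38.66°;  2α = 77.32°
n_0 = (-0.1382, +0.9904)
n_1 = (-0.9588, +0.2839)
n_2 = (-0.3865, -0.9223)
n_3 = (+0.8104, -0.5859)
n_4 = (+0.9667, +0.2558)
  (0,1): δ = 114.44°  ·
  (0,2): δ = 30.68°  ✓
  (0,3): δ = 46.19°  ✓
  (0,4): δ = 96.87°  ·
  (1,2): δ = 96.24°  ·
  (1,3): δ = 19.37°  ✓
  (1,4): δ = 31.32°  ✓
  (2,3): δ = 103.13°  ·
  (2,4): δ = 52.44°  ✓
  (3,4): δ = 129.31°  ·
antipodal pairs: 5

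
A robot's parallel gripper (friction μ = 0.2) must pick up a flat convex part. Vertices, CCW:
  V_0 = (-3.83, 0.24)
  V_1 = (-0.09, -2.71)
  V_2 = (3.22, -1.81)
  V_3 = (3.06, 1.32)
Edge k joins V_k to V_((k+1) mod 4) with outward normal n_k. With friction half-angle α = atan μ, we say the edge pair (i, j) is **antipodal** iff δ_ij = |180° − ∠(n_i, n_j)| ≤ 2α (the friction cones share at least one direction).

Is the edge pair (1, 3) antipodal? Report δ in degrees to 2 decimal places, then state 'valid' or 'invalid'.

α = atan 0.2 = 11.31°;  2α = 22.62°
edge 1: e_1 = (+3.31, +0.90);  n_1 = (+0.2624, -0.9650)
edge 3: e_3 = (-6.89, -1.08);  n_3 = (-0.1549, +0.9879)
∠(n_1, n_3) = 173.70°
δ = |180° − 173.70°| = 6.30°
6.30° ≤ 2α = 22.62°  →  valid

δ = 6.30°, valid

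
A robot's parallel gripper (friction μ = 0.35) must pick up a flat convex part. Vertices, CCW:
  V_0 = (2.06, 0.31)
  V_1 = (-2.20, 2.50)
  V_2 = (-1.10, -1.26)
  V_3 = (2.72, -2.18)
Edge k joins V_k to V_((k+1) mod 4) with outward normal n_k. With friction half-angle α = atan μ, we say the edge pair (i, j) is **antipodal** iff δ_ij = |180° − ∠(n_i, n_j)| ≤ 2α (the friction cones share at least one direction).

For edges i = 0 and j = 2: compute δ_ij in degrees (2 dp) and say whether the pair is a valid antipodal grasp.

δ = 13.67°, valid

α = atan 0.35 = 19.29°;  2α = 38.58°
edge 0: e_0 = (-4.26, +2.19);  n_0 = (+0.4572, +0.8894)
edge 2: e_2 = (+3.82, -0.92);  n_2 = (-0.2341, -0.9722)
∠(n_0, n_2) = 166.33°
δ = |180° − 166.33°| = 13.67°
13.67° ≤ 2α = 38.58°  →  valid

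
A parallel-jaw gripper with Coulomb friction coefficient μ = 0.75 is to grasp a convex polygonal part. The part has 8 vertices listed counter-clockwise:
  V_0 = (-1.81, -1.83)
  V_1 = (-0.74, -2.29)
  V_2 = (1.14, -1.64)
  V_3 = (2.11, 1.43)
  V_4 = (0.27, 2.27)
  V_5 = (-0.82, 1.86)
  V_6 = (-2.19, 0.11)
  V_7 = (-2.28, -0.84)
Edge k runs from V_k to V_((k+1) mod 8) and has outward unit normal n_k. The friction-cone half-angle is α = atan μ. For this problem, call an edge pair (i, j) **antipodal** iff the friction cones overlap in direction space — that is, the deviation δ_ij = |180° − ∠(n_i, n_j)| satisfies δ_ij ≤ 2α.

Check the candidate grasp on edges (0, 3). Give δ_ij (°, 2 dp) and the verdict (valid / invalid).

α = atan 0.75 = 36.87°;  2α = 73.74°
edge 0: e_0 = (+1.07, -0.46);  n_0 = (-0.3950, -0.9187)
edge 3: e_3 = (-1.84, +0.84);  n_3 = (+0.4153, +0.9097)
∠(n_0, n_3) = 178.73°
δ = |180° − 178.73°| = 1.27°
1.27° ≤ 2α = 73.74°  →  valid

δ = 1.27°, valid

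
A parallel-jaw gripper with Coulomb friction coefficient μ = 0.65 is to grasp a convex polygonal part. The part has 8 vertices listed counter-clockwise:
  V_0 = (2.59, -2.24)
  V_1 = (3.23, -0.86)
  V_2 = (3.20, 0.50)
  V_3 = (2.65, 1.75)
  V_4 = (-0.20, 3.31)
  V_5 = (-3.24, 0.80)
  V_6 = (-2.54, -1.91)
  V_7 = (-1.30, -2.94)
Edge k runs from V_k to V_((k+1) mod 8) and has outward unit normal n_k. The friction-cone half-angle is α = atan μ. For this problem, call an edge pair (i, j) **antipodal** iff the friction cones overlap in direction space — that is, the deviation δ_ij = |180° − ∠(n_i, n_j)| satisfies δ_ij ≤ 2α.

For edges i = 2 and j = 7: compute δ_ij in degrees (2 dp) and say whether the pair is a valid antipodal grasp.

δ = 76.45°, invalid

α = atan 0.65 = 33.02°;  2α = 66.05°
edge 2: e_2 = (-0.55, +1.25);  n_2 = (+0.9153, +0.4027)
edge 7: e_7 = (+3.89, +0.70);  n_7 = (+0.1771, -0.9842)
∠(n_2, n_7) = 103.55°
δ = |180° − 103.55°| = 76.45°
76.45° > 2α = 66.05°  →  invalid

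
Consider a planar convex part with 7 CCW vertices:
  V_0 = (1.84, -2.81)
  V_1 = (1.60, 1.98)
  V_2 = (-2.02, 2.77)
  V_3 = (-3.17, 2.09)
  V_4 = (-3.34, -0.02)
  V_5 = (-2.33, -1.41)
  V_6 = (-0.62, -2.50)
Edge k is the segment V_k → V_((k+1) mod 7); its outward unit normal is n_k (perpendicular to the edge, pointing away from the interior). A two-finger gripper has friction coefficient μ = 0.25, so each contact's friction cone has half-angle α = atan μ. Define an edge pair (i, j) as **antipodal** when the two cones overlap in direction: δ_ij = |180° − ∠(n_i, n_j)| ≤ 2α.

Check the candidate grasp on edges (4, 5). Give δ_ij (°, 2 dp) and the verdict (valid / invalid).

δ = 158.52°, invalid

α = atan 0.25 = 14.04°;  2α = 28.07°
edge 4: e_4 = (+1.01, -1.39);  n_4 = (-0.8090, -0.5878)
edge 5: e_5 = (+1.71, -1.09);  n_5 = (-0.5375, -0.8433)
∠(n_4, n_5) = 21.48°
δ = |180° − 21.48°| = 158.52°
158.52° > 2α = 28.07°  →  invalid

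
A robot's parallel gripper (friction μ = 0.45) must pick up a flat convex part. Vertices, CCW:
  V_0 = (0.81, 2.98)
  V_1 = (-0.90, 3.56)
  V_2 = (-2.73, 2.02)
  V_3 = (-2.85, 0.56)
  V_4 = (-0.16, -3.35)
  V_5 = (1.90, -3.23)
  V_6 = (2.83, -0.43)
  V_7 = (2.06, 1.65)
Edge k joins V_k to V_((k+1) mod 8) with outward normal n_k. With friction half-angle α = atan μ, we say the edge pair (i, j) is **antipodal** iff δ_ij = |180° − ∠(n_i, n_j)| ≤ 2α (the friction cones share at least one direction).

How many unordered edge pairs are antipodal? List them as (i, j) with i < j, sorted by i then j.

count = 9; pairs: (0,3), (0,4), (1,4), (1,5), (2,5), (2,6), (2,7), (3,6), (3,7)

α = atan 0.45 = 24.23°;  2α = 48.46°
n_0 = (+0.3212, +0.9470)
n_1 = (-0.6439, +0.7651)
n_2 = (-0.9966, +0.0819)
n_3 = (-0.8239, -0.5668)
n_4 = (+0.0582, -0.9983)
n_5 = (+0.9490, -0.3152)
n_6 = (+0.9378, +0.3472)
n_7 = (+0.7287, +0.6849)
  (0,1): δ = 121.18°  ·
  (0,2): δ = 75.96°  ·
  (0,3): δ = 36.74°  ✓
  (0,4): δ = 22.07°  ✓
  (0,5): δ = 90.36°  ·
  (0,6): δ = 129.05°  ·
  (0,7): δ = 151.96°  ·
  (1,2): δ = 134.78°  ·
  (1,3): δ = 95.55°  ·
  (1,4): δ = 36.75°  ✓
  (1,5): δ = 31.54°  ✓
  (1,6): δ = 70.23°  ·
  (1,7): δ = 93.14°  ·
  (2,3): δ = 140.77°  ·
  (2,4): δ = 81.97°  ·
  (2,5): δ = 13.67°  ✓
  (2,6): δ = 25.01°  ✓
  (2,7): δ = 47.92°  ✓
  (3,4): δ = 121.19°  ·
  (3,5): δ = 52.90°  ·
  (3,6): δ = 14.21°  ✓
  (3,7): δ = 8.70°  ✓
  (4,5): δ = 111.71°  ·
  (4,6): δ = 73.02°  ·
  (4,7): δ = 50.11°  ·
  (5,6): δ = 141.31°  ·
  (5,7): δ = 118.40°  ·
  (6,7): δ = 157.09°  ·
antipodal pairs: 9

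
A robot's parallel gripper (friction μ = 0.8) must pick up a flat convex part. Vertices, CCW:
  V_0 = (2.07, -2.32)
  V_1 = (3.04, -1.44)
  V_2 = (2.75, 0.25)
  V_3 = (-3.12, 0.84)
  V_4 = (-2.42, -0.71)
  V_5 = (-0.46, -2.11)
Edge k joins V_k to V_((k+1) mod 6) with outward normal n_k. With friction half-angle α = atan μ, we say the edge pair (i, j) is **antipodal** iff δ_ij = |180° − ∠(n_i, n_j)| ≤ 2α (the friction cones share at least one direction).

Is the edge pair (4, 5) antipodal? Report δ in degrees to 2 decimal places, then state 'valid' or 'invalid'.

α = atan 0.8 = 38.66°;  2α = 77.32°
edge 4: e_4 = (+1.96, -1.40);  n_4 = (-0.5812, -0.8137)
edge 5: e_5 = (+2.53, -0.21);  n_5 = (-0.0827, -0.9966)
∠(n_4, n_5) = 30.79°
δ = |180° − 30.79°| = 149.21°
149.21° > 2α = 77.32°  →  invalid

δ = 149.21°, invalid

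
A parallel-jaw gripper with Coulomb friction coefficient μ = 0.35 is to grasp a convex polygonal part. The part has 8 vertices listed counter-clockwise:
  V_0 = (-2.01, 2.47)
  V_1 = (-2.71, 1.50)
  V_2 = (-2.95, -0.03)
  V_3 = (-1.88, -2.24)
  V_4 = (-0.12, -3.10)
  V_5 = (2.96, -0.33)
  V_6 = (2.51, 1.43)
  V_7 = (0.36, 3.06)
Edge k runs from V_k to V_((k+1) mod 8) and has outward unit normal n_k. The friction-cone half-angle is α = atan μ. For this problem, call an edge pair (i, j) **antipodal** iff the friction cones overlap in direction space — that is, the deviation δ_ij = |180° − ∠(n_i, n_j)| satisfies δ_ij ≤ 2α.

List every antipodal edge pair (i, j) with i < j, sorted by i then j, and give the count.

α = atan 0.35 = 19.29°;  2α = 38.58°
n_0 = (-0.8109, +0.5852)
n_1 = (-0.9879, +0.1550)
n_2 = (-0.9001, -0.4358)
n_3 = (-0.4390, -0.8985)
n_4 = (+0.6687, -0.7435)
n_5 = (+0.9688, +0.2477)
n_6 = (+0.6041, +0.7969)
n_7 = (-0.2416, +0.9704)
  (0,1): δ = 153.10°  ·
  (0,2): δ = 118.35°  ·
  (0,3): δ = 80.23°  ·
  (0,4): δ = 12.22°  ✓
  (0,5): δ = 50.16°  ·
  (0,6): δ = 88.65°  ·
  (0,7): δ = 139.80°  ·
  (1,2): δ = 145.25°  ·
  (1,3): δ = 107.13°  ·
  (1,4): δ = 39.12°  ·
  (1,5): δ = 23.26°  ✓
  (1,6): δ = 61.75°  ·
  (1,7): δ = 112.89°  ·
  (2,3): δ = 141.88°  ·
  (2,4): δ = 73.87°  ·
  (2,5): δ = 11.49°  ✓
  (2,6): δ = 27.00°  ✓
  (2,7): δ = 78.14°  ·
  (3,4): δ = 111.99°  ·
  (3,5): δ = 49.62°  ·
  (3,6): δ = 11.13°  ✓
  (3,7): δ = 40.02°  ·
  (4,5): δ = 117.62°  ·
  (4,6): δ = 79.13°  ·
  (4,7): δ = 27.99°  ✓
  (5,6): δ = 141.51°  ·
  (5,7): δ = 90.36°  ·
  (6,7): δ = 128.85°  ·
antipodal pairs: 6

count = 6; pairs: (0,4), (1,5), (2,5), (2,6), (3,6), (4,7)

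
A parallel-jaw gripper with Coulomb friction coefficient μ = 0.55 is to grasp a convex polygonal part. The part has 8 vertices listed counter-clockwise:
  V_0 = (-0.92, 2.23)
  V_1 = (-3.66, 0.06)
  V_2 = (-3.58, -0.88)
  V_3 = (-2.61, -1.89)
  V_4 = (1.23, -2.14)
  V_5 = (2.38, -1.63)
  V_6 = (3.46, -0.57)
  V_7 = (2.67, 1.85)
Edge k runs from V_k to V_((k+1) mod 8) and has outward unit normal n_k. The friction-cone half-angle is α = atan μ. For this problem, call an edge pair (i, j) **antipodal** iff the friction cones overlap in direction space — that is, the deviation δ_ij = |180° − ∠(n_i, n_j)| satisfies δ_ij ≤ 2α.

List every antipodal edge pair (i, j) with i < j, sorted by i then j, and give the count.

α = atan 0.55 = 28.81°;  2α = 57.62°
n_0 = (-0.6208, +0.7839)
n_1 = (-0.9964, -0.0848)
n_2 = (-0.7212, -0.6927)
n_3 = (-0.0650, -0.9979)
n_4 = (+0.4054, -0.9141)
n_5 = (+0.7005, -0.7137)
n_6 = (+0.9506, +0.3103)
n_7 = (+0.1053, +0.9944)
  (0,1): δ = 123.51°  ·
  (0,2): δ = 84.54°  ·
  (0,3): δ = 42.10°  ✓
  (0,4): δ = 14.46°  ✓
  (0,5): δ = 6.09°  ✓
  (0,6): δ = 69.70°  ·
  (0,7): δ = 135.58°  ·
  (1,2): δ = 141.02°  ·
  (1,3): δ = 98.59°  ·
  (1,4): δ = 70.95°  ·
  (1,5): δ = 50.40°  ✓
  (1,6): δ = 13.21°  ✓
  (1,7): δ = 79.09°  ·
  (2,3): δ = 137.57°  ·
  (2,4): δ = 109.93°  ·
  (2,5): δ = 89.38°  ·
  (2,6): δ = 25.76°  ✓
  (2,7): δ = 40.12°  ✓
  (3,4): δ = 152.36°  ·
  (3,5): δ = 131.81°  ·
  (3,6): δ = 68.20°  ·
  (3,7): δ = 2.32°  ✓
  (4,5): δ = 159.45°  ·
  (4,6): δ = 95.84°  ·
  (4,7): δ = 29.96°  ✓
  (5,6): δ = 116.39°  ·
  (5,7): δ = 50.51°  ✓
  (6,7): δ = 114.12°  ·
antipodal pairs: 10

count = 10; pairs: (0,3), (0,4), (0,5), (1,5), (1,6), (2,6), (2,7), (3,7), (4,7), (5,7)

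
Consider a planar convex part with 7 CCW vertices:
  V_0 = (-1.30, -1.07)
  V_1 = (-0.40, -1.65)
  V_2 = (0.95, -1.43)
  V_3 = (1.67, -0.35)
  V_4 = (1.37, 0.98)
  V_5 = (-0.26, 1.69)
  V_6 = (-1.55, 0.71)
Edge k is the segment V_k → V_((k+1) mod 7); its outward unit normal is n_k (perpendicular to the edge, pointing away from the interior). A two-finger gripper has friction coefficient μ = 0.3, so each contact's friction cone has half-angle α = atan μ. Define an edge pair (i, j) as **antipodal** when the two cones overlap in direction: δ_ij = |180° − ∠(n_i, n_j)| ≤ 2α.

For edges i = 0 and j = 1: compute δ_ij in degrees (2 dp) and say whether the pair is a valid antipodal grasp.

α = atan 0.3 = 16.70°;  2α = 33.40°
edge 0: e_0 = (+0.90, -0.58);  n_0 = (-0.5417, -0.8406)
edge 1: e_1 = (+1.35, +0.22);  n_1 = (+0.1608, -0.9870)
∠(n_0, n_1) = 42.06°
δ = |180° − 42.06°| = 137.94°
137.94° > 2α = 33.40°  →  invalid

δ = 137.94°, invalid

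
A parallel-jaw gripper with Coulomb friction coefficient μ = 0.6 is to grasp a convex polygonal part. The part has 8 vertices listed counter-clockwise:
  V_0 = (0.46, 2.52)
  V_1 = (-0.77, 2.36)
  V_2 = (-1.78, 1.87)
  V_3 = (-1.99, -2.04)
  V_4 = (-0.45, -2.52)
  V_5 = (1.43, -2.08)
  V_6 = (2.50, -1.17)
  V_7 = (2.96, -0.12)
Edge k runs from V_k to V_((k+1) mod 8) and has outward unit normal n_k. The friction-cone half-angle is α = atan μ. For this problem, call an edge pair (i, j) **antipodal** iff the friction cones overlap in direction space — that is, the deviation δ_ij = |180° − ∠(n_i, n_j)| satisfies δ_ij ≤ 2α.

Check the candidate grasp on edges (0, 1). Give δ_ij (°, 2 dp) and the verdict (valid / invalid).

α = atan 0.6 = 30.96°;  2α = 61.93°
edge 0: e_0 = (-1.23, -0.16);  n_0 = (-0.1290, +0.9916)
edge 1: e_1 = (-1.01, -0.49);  n_1 = (-0.4365, +0.8997)
∠(n_0, n_1) = 18.47°
δ = |180° − 18.47°| = 161.53°
161.53° > 2α = 61.93°  →  invalid

δ = 161.53°, invalid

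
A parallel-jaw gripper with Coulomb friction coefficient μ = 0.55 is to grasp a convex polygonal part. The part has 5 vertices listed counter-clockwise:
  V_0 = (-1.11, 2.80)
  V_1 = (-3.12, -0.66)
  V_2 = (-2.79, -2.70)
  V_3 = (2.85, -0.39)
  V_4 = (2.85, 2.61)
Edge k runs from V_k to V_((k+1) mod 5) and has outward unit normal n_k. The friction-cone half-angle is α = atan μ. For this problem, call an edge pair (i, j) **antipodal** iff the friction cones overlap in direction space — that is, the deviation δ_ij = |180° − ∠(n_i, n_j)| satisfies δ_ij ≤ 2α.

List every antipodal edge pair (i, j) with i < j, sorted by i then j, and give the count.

α = atan 0.55 = 28.81°;  2α = 57.62°
n_0 = (-0.8647, +0.5023)
n_1 = (-0.9872, -0.1597)
n_2 = (+0.3790, -0.9254)
n_3 = (+1.0000, -0.0000)
n_4 = (+0.0479, +0.9989)
  (0,1): δ = 140.66°  ·
  (0,2): δ = 37.57°  ✓
  (0,3): δ = 30.15°  ✓
  (0,4): δ = 117.41°  ·
  (1,2): δ = 76.92°  ·
  (1,3): δ = 9.19°  ✓
  (1,4): δ = 78.06°  ·
  (2,3): δ = 112.27°  ·
  (2,4): δ = 25.02°  ✓
  (3,4): δ = 92.75°  ·
antipodal pairs: 4

count = 4; pairs: (0,2), (0,3), (1,3), (2,4)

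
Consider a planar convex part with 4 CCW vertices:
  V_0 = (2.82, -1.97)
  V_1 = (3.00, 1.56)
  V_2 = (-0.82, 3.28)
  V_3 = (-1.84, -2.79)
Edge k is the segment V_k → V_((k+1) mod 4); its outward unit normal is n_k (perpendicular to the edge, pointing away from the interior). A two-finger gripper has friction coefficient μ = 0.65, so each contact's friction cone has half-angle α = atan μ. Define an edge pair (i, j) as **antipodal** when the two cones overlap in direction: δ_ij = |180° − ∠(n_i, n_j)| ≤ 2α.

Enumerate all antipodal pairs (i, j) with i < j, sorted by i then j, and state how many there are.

α = atan 0.65 = 33.02°;  2α = 66.05°
n_0 = (+0.9987, -0.0509)
n_1 = (+0.4106, +0.9118)
n_2 = (-0.9862, +0.1657)
n_3 = (+0.1733, -0.9849)
  (0,1): δ = 111.32°  ·
  (0,2): δ = 6.62°  ✓
  (0,3): δ = 102.90°  ·
  (1,2): δ = 75.30°  ·
  (1,3): δ = 34.22°  ✓
  (2,3): δ = 70.48°  ·
antipodal pairs: 2

count = 2; pairs: (0,2), (1,3)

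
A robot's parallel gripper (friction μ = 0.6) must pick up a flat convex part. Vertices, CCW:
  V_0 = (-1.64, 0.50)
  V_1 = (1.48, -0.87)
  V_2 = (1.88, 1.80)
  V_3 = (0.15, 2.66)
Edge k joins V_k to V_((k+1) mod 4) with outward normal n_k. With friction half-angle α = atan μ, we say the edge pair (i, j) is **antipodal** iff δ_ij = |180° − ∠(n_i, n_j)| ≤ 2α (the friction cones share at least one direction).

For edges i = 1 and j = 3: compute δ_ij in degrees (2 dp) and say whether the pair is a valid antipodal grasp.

α = atan 0.6 = 30.96°;  2α = 61.93°
edge 1: e_1 = (+0.40, +2.67);  n_1 = (+0.9890, -0.1482)
edge 3: e_3 = (-1.79, -2.16);  n_3 = (-0.7700, +0.6381)
∠(n_1, n_3) = 148.87°
δ = |180° − 148.87°| = 31.13°
31.13° ≤ 2α = 61.93°  →  valid

δ = 31.13°, valid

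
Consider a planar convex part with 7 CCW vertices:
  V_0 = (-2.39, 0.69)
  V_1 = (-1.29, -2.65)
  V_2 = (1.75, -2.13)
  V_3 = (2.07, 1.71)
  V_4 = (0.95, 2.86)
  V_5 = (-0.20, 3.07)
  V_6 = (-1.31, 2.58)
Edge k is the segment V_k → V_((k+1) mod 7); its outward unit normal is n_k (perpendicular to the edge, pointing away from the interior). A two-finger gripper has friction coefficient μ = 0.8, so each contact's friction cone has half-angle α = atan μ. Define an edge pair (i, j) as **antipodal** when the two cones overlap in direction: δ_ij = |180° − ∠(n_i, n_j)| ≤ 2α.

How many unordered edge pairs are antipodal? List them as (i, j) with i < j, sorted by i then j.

α = atan 0.8 = 38.66°;  2α = 77.32°
n_0 = (-0.9498, -0.3128)
n_1 = (+0.1686, -0.9857)
n_2 = (+0.9965, -0.0830)
n_3 = (+0.7164, +0.6977)
n_4 = (+0.1796, +0.9837)
n_5 = (-0.4038, +0.9148)
n_6 = (-0.8682, +0.4961)
  (0,1): δ = 98.52°  ·
  (0,2): δ = 22.99°  ✓
  (0,3): δ = 26.01°  ✓
  (0,4): δ = 61.42°  ✓
  (0,5): δ = 95.59°  ·
  (0,6): δ = 132.03°  ·
  (1,2): δ = 104.47°  ·
  (1,3): δ = 55.46°  ✓
  (1,4): δ = 20.06°  ✓
  (1,5): δ = 14.11°  ✓
  (1,6): δ = 50.55°  ✓
  (2,3): δ = 130.99°  ·
  (2,4): δ = 95.59°  ·
  (2,5): δ = 61.42°  ✓
  (2,6): δ = 24.98°  ✓
  (3,4): δ = 144.59°  ·
  (3,5): δ = 110.42°  ·
  (3,6): δ = 73.99°  ✓
  (4,5): δ = 145.83°  ·
  (4,6): δ = 109.40°  ·
  (5,6): δ = 143.56°  ·
antipodal pairs: 10

count = 10; pairs: (0,2), (0,3), (0,4), (1,3), (1,4), (1,5), (1,6), (2,5), (2,6), (3,6)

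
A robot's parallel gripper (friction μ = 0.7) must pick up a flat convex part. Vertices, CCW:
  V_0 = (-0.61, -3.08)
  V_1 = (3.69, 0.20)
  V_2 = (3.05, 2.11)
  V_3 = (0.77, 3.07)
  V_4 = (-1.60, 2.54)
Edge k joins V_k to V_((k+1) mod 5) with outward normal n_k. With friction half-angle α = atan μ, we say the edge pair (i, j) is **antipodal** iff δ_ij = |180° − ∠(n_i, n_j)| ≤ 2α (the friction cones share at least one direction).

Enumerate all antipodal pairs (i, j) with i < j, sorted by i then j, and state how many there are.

α = atan 0.7 = 34.99°;  2α = 69.98°
n_0 = (+0.6065, -0.7951)
n_1 = (+0.9482, +0.3177)
n_2 = (+0.3881, +0.9216)
n_3 = (-0.2182, +0.9759)
n_4 = (-0.9848, -0.1735)
  (0,1): δ = 108.81°  ·
  (0,2): δ = 60.17°  ✓
  (0,3): δ = 24.73°  ✓
  (0,4): δ = 62.65°  ✓
  (1,2): δ = 131.36°  ·
  (1,3): δ = 95.92°  ·
  (1,4): δ = 8.53°  ✓
  (2,3): δ = 144.56°  ·
  (2,4): δ = 57.18°  ✓
  (3,4): δ = 92.62°  ·
antipodal pairs: 5

count = 5; pairs: (0,2), (0,3), (0,4), (1,4), (2,4)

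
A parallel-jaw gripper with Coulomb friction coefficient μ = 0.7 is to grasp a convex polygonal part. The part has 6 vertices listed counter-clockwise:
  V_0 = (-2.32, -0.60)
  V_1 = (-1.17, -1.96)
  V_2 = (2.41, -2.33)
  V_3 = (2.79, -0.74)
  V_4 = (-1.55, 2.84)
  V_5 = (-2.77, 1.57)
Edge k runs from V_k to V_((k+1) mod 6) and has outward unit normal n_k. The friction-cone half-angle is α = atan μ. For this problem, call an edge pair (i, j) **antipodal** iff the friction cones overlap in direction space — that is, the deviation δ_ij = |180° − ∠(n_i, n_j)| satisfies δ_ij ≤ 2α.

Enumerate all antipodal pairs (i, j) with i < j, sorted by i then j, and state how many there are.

count = 7; pairs: (0,2), (0,3), (1,3), (1,4), (2,4), (2,5), (3,5)

α = atan 0.7 = 34.99°;  2α = 69.98°
n_0 = (-0.7636, -0.6457)
n_1 = (-0.1028, -0.9947)
n_2 = (+0.9726, -0.2324)
n_3 = (+0.6363, +0.7714)
n_4 = (-0.7212, +0.6928)
n_5 = (-0.9792, -0.2031)
  (0,1): δ = 136.12°  ·
  (0,2): δ = 53.66°  ✓
  (0,3): δ = 10.26°  ✓
  (0,4): δ = 95.93°  ·
  (0,5): δ = 151.50°  ·
  (1,2): δ = 97.54°  ·
  (1,3): δ = 33.62°  ✓
  (1,4): δ = 52.05°  ✓
  (1,5): δ = 107.62°  ·
  (2,3): δ = 116.08°  ·
  (2,4): δ = 30.41°  ✓
  (2,5): δ = 25.16°  ✓
  (3,4): δ = 94.33°  ·
  (3,5): δ = 38.77°  ✓
  (4,5): δ = 124.43°  ·
antipodal pairs: 7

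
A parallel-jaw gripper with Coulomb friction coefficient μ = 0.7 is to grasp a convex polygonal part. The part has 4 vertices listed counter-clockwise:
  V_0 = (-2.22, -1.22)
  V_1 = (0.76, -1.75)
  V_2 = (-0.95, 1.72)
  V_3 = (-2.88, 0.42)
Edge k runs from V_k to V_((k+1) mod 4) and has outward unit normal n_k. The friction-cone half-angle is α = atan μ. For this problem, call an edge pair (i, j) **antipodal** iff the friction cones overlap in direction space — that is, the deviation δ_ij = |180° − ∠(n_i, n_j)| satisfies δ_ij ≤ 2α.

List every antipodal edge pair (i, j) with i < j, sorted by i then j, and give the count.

α = atan 0.7 = 34.99°;  2α = 69.98°
n_0 = (-0.1751, -0.9845)
n_1 = (+0.8970, +0.4420)
n_2 = (-0.5587, +0.8294)
n_3 = (-0.9277, -0.3733)
  (0,1): δ = 53.68°  ✓
  (0,2): δ = 44.05°  ✓
  (0,3): δ = 122.01°  ·
  (1,2): δ = 82.27°  ·
  (1,3): δ = 4.31°  ✓
  (2,3): δ = 102.04°  ·
antipodal pairs: 3

count = 3; pairs: (0,1), (0,2), (1,3)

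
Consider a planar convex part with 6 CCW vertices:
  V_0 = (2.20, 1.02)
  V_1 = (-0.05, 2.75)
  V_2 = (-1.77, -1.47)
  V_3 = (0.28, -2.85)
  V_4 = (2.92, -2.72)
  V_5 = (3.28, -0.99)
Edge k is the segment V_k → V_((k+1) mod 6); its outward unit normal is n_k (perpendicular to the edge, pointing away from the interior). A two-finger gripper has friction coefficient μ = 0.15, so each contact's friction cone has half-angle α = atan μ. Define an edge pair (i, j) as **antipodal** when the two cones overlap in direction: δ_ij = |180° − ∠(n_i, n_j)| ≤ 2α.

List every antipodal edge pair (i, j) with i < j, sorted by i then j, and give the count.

count = 2; pairs: (0,2), (1,4)

α = atan 0.15 = 8.53°;  2α = 17.06°
n_0 = (+0.6095, +0.7928)
n_1 = (-0.9260, +0.3774)
n_2 = (-0.5584, -0.8296)
n_3 = (+0.0492, -0.9988)
n_4 = (+0.9790, -0.2037)
n_5 = (+0.8809, +0.4733)
  (0,1): δ = 74.62°  ·
  (0,2): δ = 3.61°  ✓
  (0,3): δ = 40.38°  ·
  (0,4): δ = 115.80°  ·
  (0,5): δ = 155.81°  ·
  (1,2): δ = 101.77°  ·
  (1,3): δ = 65.01°  ·
  (1,4): δ = 10.42°  ✓
  (1,5): δ = 50.42°  ·
  (2,3): δ = 143.23°  ·
  (2,4): δ = 67.81°  ·
  (2,5): δ = 27.80°  ·
  (3,4): δ = 104.57°  ·
  (3,5): δ = 64.57°  ·
  (4,5): δ = 140.00°  ·
antipodal pairs: 2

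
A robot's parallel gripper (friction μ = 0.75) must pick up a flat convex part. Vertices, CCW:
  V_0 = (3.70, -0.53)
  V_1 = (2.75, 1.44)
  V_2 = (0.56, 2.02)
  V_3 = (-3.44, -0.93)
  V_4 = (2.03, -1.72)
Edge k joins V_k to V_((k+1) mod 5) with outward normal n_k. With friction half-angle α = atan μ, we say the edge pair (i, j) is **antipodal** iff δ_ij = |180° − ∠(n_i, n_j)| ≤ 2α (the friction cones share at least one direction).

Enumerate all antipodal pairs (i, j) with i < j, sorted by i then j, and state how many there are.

count = 5; pairs: (0,3), (1,3), (1,4), (2,3), (2,4)

α = atan 0.75 = 36.87°;  2α = 73.74°
n_0 = (+0.9007, +0.4344)
n_1 = (+0.2560, +0.9667)
n_2 = (-0.5935, +0.8048)
n_3 = (-0.1429, -0.9897)
n_4 = (+0.5803, -0.8144)
  (0,1): δ = 130.58°  ·
  (0,2): δ = 79.34°  ·
  (0,3): δ = 56.04°  ✓
  (0,4): δ = 99.73°  ·
  (1,2): δ = 128.76°  ·
  (1,3): δ = 6.62°  ✓
  (1,4): δ = 50.31°  ✓
  (2,3): δ = 44.63°  ✓
  (2,4): δ = 0.94°  ✓
  (3,4): δ = 136.31°  ·
antipodal pairs: 5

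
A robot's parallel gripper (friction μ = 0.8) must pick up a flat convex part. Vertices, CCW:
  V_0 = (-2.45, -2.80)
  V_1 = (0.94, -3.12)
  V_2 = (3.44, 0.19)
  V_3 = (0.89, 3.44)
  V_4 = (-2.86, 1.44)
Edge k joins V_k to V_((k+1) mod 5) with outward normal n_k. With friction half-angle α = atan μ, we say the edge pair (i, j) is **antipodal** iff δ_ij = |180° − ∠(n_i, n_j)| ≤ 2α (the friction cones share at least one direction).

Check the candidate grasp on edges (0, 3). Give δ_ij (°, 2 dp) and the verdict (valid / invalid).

α = atan 0.8 = 38.66°;  2α = 77.32°
edge 0: e_0 = (+3.39, -0.32);  n_0 = (-0.0940, -0.9956)
edge 3: e_3 = (-3.75, -2.00);  n_3 = (-0.4706, +0.8824)
∠(n_0, n_3) = 146.54°
δ = |180° − 146.54°| = 33.46°
33.46° ≤ 2α = 77.32°  →  valid

δ = 33.46°, valid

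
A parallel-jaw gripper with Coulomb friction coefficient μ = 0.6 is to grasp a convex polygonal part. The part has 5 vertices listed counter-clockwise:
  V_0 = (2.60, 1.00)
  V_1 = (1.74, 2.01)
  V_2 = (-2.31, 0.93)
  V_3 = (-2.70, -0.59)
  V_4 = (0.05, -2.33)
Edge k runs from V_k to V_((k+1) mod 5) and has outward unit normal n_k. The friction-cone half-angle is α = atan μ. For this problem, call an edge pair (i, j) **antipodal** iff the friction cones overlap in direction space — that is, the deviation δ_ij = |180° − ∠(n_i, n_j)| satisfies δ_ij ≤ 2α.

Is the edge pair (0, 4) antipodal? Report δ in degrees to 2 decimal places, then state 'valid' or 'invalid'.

δ = 102.14°, invalid

α = atan 0.6 = 30.96°;  2α = 61.93°
edge 0: e_0 = (-0.86, +1.01);  n_0 = (+0.7614, +0.6483)
edge 4: e_4 = (+2.55, +3.33);  n_4 = (+0.7940, -0.6080)
∠(n_0, n_4) = 77.86°
δ = |180° − 77.86°| = 102.14°
102.14° > 2α = 61.93°  →  invalid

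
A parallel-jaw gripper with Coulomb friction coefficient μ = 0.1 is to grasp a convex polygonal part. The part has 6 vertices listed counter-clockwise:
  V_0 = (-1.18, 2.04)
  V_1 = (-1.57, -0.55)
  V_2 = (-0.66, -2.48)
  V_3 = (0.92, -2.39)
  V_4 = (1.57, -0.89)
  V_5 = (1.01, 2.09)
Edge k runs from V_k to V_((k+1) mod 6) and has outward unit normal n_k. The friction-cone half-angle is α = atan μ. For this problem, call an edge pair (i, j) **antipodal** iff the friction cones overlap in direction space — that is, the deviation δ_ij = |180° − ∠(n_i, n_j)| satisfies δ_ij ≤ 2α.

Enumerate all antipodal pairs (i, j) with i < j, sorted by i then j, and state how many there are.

α = atan 0.1 = 5.71°;  2α = 11.42°
n_0 = (-0.9889, +0.1489)
n_1 = (-0.9045, -0.4265)
n_2 = (+0.0569, -0.9984)
n_3 = (+0.9176, -0.3976)
n_4 = (+0.9828, +0.1847)
n_5 = (-0.0228, +0.9997)
  (0,1): δ = 146.19°  ·
  (0,2): δ = 78.18°  ·
  (0,3): δ = 14.87°  ·
  (0,4): δ = 19.21°  ·
  (0,5): δ = 99.87°  ·
  (1,2): δ = 111.98°  ·
  (1,3): δ = 48.67°  ·
  (1,4): δ = 14.60°  ·
  (1,5): δ = 66.06°  ·
  (2,3): δ = 116.69°  ·
  (2,4): δ = 82.62°  ·
  (2,5): δ = 1.95°  ✓
  (3,4): δ = 145.93°  ·
  (3,5): δ = 65.26°  ·
  (4,5): δ = 99.33°  ·
antipodal pairs: 1

count = 1; pairs: (2,5)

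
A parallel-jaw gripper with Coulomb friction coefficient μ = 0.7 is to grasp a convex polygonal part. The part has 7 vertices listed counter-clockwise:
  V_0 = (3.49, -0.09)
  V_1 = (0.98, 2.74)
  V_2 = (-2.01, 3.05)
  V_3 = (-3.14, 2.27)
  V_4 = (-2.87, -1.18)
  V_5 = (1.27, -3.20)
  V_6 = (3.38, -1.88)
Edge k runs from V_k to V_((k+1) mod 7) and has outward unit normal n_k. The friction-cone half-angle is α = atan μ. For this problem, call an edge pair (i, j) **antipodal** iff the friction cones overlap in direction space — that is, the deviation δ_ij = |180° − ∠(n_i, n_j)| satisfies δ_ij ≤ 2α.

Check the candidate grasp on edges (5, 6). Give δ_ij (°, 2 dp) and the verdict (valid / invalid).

α = atan 0.7 = 34.99°;  2α = 69.98°
edge 5: e_5 = (+2.11, +1.32);  n_5 = (+0.5304, -0.8478)
edge 6: e_6 = (+0.11, +1.79);  n_6 = (+0.9981, -0.0613)
∠(n_5, n_6) = 54.45°
δ = |180° − 54.45°| = 125.55°
125.55° > 2α = 69.98°  →  invalid

δ = 125.55°, invalid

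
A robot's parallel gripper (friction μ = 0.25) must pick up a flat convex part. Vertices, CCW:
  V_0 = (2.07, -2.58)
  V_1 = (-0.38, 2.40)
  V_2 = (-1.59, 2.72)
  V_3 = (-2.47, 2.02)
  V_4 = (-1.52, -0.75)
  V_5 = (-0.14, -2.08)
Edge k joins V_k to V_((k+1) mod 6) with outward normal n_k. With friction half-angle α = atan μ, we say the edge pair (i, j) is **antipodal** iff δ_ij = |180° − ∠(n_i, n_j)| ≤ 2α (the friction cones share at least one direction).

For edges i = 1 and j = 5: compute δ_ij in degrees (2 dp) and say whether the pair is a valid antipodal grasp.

α = atan 0.25 = 14.04°;  2α = 28.07°
edge 1: e_1 = (-1.21, +0.32);  n_1 = (+0.2557, +0.9668)
edge 5: e_5 = (+2.21, -0.50);  n_5 = (-0.2207, -0.9753)
∠(n_1, n_5) = 177.93°
δ = |180° − 177.93°| = 2.07°
2.07° ≤ 2α = 28.07°  →  valid

δ = 2.07°, valid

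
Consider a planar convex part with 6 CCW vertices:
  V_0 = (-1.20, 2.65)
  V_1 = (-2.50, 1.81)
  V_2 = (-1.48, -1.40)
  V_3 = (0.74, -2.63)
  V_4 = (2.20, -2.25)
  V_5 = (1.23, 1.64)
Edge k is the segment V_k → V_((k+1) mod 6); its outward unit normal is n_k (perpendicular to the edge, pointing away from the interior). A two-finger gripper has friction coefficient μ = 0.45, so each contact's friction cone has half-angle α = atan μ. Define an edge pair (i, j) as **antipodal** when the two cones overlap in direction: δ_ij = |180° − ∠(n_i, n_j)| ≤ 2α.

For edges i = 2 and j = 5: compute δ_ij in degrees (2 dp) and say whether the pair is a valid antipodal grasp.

δ = 6.42°, valid

α = atan 0.45 = 24.23°;  2α = 48.46°
edge 2: e_2 = (+2.22, -1.23);  n_2 = (-0.4846, -0.8747)
edge 5: e_5 = (-2.43, +1.01);  n_5 = (+0.3838, +0.9234)
∠(n_2, n_5) = 173.58°
δ = |180° − 173.58°| = 6.42°
6.42° ≤ 2α = 48.46°  →  valid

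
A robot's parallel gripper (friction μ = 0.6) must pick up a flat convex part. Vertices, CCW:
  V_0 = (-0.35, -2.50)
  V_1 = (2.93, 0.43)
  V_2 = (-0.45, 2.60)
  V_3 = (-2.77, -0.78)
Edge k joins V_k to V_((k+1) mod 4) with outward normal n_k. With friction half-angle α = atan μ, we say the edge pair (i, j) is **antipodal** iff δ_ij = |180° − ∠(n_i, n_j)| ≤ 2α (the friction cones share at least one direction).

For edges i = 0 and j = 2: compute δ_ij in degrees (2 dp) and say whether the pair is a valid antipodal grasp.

α = atan 0.6 = 30.96°;  2α = 61.93°
edge 0: e_0 = (+3.28, +2.93);  n_0 = (+0.6662, -0.7458)
edge 2: e_2 = (-2.32, -3.38);  n_2 = (-0.8245, +0.5659)
∠(n_0, n_2) = 166.24°
δ = |180° − 166.24°| = 13.76°
13.76° ≤ 2α = 61.93°  →  valid

δ = 13.76°, valid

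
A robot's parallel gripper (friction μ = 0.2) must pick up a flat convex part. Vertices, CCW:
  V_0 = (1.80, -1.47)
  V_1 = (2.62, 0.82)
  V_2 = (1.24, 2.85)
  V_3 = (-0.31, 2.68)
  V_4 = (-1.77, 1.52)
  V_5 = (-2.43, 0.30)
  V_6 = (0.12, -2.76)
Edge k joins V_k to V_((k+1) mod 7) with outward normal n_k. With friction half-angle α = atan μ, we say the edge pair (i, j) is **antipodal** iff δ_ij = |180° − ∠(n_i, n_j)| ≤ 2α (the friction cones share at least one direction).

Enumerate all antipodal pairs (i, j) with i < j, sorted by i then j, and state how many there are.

count = 3; pairs: (0,4), (1,5), (3,6)

α = atan 0.2 = 11.31°;  2α = 22.62°
n_0 = (+0.9415, -0.3371)
n_1 = (+0.8270, +0.5622)
n_2 = (-0.1090, +0.9940)
n_3 = (-0.6221, +0.7830)
n_4 = (-0.8795, +0.4758)
n_5 = (-0.7682, -0.6402)
n_6 = (+0.6090, -0.7932)
  (0,1): δ = 126.09°  ·
  (0,2): δ = 64.04°  ·
  (0,3): δ = 31.83°  ·
  (0,4): δ = 8.71°  ✓
  (0,5): δ = 59.51°  ·
  (0,6): δ = 147.22°  ·
  (1,2): δ = 117.95°  ·
  (1,3): δ = 85.74°  ·
  (1,4): δ = 62.62°  ·
  (1,5): δ = 5.60°  ✓
  (1,6): δ = 93.31°  ·
  (2,3): δ = 147.79°  ·
  (2,4): δ = 124.67°  ·
  (2,5): δ = 56.45°  ·
  (2,6): δ = 31.26°  ·
  (3,4): δ = 156.88°  ·
  (3,5): δ = 88.66°  ·
  (3,6): δ = 0.95°  ✓
  (4,5): δ = 111.78°  ·
  (4,6): δ = 24.07°  ·
  (5,6): δ = 92.29°  ·
antipodal pairs: 3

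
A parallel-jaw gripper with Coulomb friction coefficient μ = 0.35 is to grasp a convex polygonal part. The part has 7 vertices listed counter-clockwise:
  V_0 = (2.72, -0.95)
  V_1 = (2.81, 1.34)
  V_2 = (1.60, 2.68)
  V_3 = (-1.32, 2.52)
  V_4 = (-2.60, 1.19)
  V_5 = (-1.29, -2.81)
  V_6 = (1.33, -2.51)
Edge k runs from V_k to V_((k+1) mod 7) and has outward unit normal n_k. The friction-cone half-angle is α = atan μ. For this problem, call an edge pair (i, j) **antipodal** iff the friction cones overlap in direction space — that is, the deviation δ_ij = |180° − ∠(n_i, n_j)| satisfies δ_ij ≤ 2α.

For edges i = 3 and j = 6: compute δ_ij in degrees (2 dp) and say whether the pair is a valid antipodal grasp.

δ = 2.20°, valid

α = atan 0.35 = 19.29°;  2α = 38.58°
edge 3: e_3 = (-1.28, -1.33);  n_3 = (-0.7205, +0.6934)
edge 6: e_6 = (+1.39, +1.56);  n_6 = (+0.7466, -0.6653)
∠(n_3, n_6) = 177.80°
δ = |180° − 177.80°| = 2.20°
2.20° ≤ 2α = 38.58°  →  valid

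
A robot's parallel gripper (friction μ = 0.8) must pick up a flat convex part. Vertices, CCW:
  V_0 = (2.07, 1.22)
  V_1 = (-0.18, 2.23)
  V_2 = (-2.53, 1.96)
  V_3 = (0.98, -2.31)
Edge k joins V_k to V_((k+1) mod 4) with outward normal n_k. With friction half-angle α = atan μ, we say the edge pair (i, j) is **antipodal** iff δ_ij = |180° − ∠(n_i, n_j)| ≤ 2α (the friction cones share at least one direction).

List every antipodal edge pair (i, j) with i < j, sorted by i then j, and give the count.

count = 4; pairs: (0,2), (1,2), (1,3), (2,3)

α = atan 0.8 = 38.66°;  2α = 77.32°
n_0 = (+0.4095, +0.9123)
n_1 = (-0.1141, +0.9935)
n_2 = (-0.7725, -0.6350)
n_3 = (+0.9555, -0.2950)
  (0,1): δ = 149.27°  ·
  (0,2): δ = 26.40°  ✓
  (0,3): δ = 97.02°  ·
  (1,2): δ = 57.13°  ✓
  (1,3): δ = 66.29°  ✓
  (2,3): δ = 56.58°  ✓
antipodal pairs: 4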